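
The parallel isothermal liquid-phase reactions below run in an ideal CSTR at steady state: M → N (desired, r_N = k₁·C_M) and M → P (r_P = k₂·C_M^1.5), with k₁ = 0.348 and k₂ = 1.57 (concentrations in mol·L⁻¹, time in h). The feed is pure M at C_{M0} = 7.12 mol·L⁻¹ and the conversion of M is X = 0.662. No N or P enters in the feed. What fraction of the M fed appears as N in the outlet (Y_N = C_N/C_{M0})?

0.0828

Exit C_M = C_{M0}(1−X) = 7.12×0.338 = 2.407 mol·L⁻¹.
A CSTR operates uniformly at the exit composition, giving r_N = 0.8375 and r_P = 5.861 (each k·C_M^n at C_M = 2.407).
Fraction of consumed M going to N: r_N/(r_N+r_P) = 0.1250.
C_N = 0.1250·C_{M0}·X = 0.1250×7.12×0.662 = 0.589 mol·L⁻¹; Y_N = C_N/C_{M0} = 0.0828.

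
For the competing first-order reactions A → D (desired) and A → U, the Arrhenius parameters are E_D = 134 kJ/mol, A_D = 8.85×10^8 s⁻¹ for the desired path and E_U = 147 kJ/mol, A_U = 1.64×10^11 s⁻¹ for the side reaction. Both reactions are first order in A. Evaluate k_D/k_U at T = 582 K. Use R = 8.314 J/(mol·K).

k_D/k_U = (A_D/A_U)·exp[−(E_D−E_U)/(RT)] = (A_D/A_U)·exp[(E_U−E_D)/(RT)].
(E_U−E_D)/(RT) = (147−134)×10³/(8.314×582) = 13000/4839 = 2.687.
k_D/k_U = (8.85×10^8/1.64×10^11)·exp(2.687) = 0.005396 × 14.68 = 0.0792.
Since E_D < E_U, lowering the temperature improves selectivity toward D.

0.0792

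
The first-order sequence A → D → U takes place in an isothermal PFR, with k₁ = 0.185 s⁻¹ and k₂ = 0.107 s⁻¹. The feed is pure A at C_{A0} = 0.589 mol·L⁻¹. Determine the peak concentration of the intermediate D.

At the optimum, C_{D,max}/C_{A0} = (k₁/k₂)^[k₂/(k₂−k₁)].
= (0.185/0.107)^(0.107/(0.107−0.185)) = (1.729)^(-1.372) = 0.4718.
C_{D,max} = 0.4718×0.589 = 0.278 mol·L⁻¹.

0.278 mol·L⁻¹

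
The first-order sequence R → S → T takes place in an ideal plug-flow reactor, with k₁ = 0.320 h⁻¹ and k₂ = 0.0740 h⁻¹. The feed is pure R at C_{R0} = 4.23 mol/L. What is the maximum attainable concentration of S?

For a first-order series the maximum intermediate yield is C_{S,max}/C_{R0} = (k₁/k₂)^[k₂/(k₂−k₁)].
= (0.320/0.0740)^(0.0740/(0.0740−0.320)) = (4.324)^(-0.3008) = 0.6437.
C_{S,max} = 0.6437×4.23 = 2.72 mol/L.

2.72 mol/L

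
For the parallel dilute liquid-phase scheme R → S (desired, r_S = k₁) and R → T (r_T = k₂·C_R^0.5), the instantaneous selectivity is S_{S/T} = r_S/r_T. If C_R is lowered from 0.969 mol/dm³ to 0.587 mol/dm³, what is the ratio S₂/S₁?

S_{S/T} = (k₁/k₂)·C_R^-0.5, so S₂/S₁ = (C_{R,2}/C_{R,1})^-0.5.
= (0.587/0.969)^(-0.5) = (0.6058)^(-0.5) = 1.28.

1.28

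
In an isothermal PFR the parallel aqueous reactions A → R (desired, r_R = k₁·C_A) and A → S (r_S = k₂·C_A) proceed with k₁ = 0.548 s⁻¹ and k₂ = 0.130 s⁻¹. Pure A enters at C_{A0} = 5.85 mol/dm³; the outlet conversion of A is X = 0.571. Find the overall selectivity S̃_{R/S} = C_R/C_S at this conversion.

4.22

C_A = C_{A0}(1−X) = 2.510 mol/dm³.
Both paths are first order in A, so the instantaneous fraction to R is constant: dC_R/d(−C_A) = k₁/(k₁+k₂) = 0.8083.
C_R = 0.8083·(C_{A0}−C_A) = 0.8083×3.340 = 2.70 mol/dm³.
C_S = (C_{A0}−C_A)−C_R = 0.6405 mol/dm³; S̃_{R/S} = 2.700/0.6405 = 4.22.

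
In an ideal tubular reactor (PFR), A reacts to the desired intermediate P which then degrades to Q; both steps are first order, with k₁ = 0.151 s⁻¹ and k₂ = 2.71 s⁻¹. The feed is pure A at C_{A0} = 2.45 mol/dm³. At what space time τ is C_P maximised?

1.13 s

For first-order series the maximum of C_P occurs at τ_opt = ln(k₂/k₁)/(k₂−k₁).
= ln(2.71/0.151)/(2.71−0.151) = ln(17.95)/2.559 = 2.887/2.559 = 1.13 s.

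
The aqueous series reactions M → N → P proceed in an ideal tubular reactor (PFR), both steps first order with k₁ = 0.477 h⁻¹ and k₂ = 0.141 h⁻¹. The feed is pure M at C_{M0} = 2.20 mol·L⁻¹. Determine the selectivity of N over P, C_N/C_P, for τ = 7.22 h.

Solving the coupled first-order balances gives C_N(τ) = [k₁/(k₂−k₁)]·C_{M0}·(e^(−k₁τ) − e^(−k₂τ)).
e^(−k₁τ) = e^(−0.477×7.22) = e^(−3.444) = 0.03194; e^(−k₂τ) = e^(−1.018) = 0.3613.
C_N = 0.477×2.20/(0.141−0.477) × (0.03194−0.3613) = (-3.123)×(-0.3294) = 1.029 mol·L⁻¹.
C_M = C_{M0}e^(−k₁τ) = 0.07026 mol·L⁻¹, so C_P = C_{M0}−C_M−C_N = 1.101 mol·L⁻¹; C_N/C_P = 0.934.

0.934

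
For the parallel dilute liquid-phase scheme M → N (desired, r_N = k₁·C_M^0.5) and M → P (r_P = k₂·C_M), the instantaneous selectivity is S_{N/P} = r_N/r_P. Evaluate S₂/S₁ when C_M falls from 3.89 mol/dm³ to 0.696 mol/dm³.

S_{N/P} = (k₁/k₂)·C_M^-0.5, so S₂/S₁ = (C_{M,2}/C_{M,1})^-0.5.
= (0.696/3.89)^(-0.5) = (0.1789)^(-0.5) = 2.36.
Selectivity toward N rises as C_M falls — low-concentration operation is favoured.

2.36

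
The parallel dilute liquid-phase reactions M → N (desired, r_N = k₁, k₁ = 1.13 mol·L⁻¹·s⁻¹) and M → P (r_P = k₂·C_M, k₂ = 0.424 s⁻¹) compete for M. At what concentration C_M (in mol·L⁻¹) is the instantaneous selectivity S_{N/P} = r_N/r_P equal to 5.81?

S_{N/P} = (k₁/k₂)·C_M⁻¹ ⇒ C_M = (S·k₂/k₁)^(-1).
= (5.81×0.424/1.13)^(-1) = (2.180)^(-1) = 0.459 mol·L⁻¹.

0.459 mol·L⁻¹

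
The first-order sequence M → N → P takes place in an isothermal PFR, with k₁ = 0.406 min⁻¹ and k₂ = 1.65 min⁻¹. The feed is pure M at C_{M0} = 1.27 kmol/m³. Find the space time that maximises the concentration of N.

Setting dC_N/dτ = 0 gives τ_opt = ln(k₂/k₁)/(k₂−k₁).
= ln(1.65/0.406)/(1.65−0.406) = ln(4.064)/1.244 = 1.402/1.244 = 1.13 min.

1.13 min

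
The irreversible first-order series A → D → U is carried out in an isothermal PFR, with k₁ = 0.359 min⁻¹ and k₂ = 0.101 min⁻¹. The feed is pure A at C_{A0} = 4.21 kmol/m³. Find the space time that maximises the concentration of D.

For first-order series the maximum of C_D occurs at τ_opt = ln(k₂/k₁)/(k₂−k₁).
= ln(0.101/0.359)/(0.101−0.359) = ln(0.2813)/-0.2580 = -1.268/-0.2580 = 4.92 min.

4.92 min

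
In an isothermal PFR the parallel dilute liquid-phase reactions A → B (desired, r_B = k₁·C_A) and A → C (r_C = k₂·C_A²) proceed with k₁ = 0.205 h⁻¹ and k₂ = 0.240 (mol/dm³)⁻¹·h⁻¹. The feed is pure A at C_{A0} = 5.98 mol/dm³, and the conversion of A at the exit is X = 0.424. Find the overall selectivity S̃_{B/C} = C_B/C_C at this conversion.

0.185

C_A = C_{A0}(1−X) = 3.444 mol/dm³.
Along a PFR/batch, dC_B/dC_A = −r_B/(r_B+r_C) = −k₁/(k₁+k₂·C_A).
Integrating from C_{A0} to C_A: C_B = (0.205/0.240)·ln[(0.205+0.240·5.98)/(0.205+0.240·3.44)] = 0.8542·ln(1.640/1.032) = 0.3960 mol/dm³.
C_C = (C_{A0}−C_A)−C_B = 2.139 mol/dm³; S̃_{B/C} = 0.3960/2.139 = 0.185.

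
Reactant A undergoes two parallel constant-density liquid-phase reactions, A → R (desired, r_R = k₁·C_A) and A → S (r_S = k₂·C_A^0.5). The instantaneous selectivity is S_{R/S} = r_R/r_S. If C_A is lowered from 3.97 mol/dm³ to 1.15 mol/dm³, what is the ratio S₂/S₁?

0.538

S_{R/S} = (k₁/k₂)·C_A^0.5, so S₂/S₁ = (C_{A,2}/C_{A,1})^0.5.
= (1.15/3.97)^0.5 = (0.2897)^0.5 = 0.538.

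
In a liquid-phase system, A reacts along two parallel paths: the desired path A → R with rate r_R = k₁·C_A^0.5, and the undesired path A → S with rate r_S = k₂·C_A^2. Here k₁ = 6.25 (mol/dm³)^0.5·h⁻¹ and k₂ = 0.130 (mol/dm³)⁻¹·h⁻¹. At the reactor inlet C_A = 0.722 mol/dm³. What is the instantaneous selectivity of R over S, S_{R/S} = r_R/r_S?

78.4

S_{R/S} = r_R/r_S = (k₁·C_A^0.5)/(k₂·C_A^2) = (k₁/k₂)·C_A^-1.5.
= (6.25×0.7220^0.5) / (0.130×0.7220^2) = 5.311/0.06777 = 78.4.
The undesired path is higher order in A, so low C_A (CSTR or dilute feed) favours R.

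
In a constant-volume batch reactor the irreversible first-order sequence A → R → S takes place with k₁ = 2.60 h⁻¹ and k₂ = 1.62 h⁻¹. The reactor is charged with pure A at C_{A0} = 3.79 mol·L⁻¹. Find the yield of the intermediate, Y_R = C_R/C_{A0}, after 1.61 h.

0.155

Solving the coupled first-order balances gives C_R(t) = [k₁/(k₂−k₁)]·C_{A0}·(e^(−k₁t) − e^(−k₂t)).
e^(−k₁t) = e^(−2.60×1.61) = e^(−4.186) = 0.01521; e^(−k₂t) = e^(−2.608) = 0.07367.
C_R = 2.60×3.79/(1.62−2.60) × (0.01521−0.07367) = (-10.06)×(-0.05846) = 0.5878 mol·L⁻¹.
Y_R = C_R/C_{A0} = 0.5878/3.79 = 0.155.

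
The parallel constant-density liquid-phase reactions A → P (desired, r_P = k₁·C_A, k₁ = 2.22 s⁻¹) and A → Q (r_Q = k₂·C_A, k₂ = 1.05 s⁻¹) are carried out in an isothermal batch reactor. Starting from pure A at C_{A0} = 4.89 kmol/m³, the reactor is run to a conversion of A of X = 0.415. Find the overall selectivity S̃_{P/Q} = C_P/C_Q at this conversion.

2.11

C_A = C_{A0}(1−X) = 2.861 kmol/m³.
Both paths are first order in A, so the instantaneous fraction to P is constant: dC_P/d(−C_A) = k₁/(k₁+k₂) = 0.6789.
C_P = 0.6789·(C_{A0}−C_A) = 0.6789×2.029 = 1.38 kmol/m³.
C_Q = (C_{A0}−C_A)−C_P = 0.6516 kmol/m³; S̃_{P/Q} = 1.378/0.6516 = 2.11.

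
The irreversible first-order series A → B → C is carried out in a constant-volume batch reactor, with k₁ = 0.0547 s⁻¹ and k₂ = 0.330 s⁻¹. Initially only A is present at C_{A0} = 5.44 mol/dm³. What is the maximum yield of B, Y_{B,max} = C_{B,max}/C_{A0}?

0.116

Evaluating C_B at t_opt = ln(k₂/k₁)/(k₂−k₁) gives C_{B,max}/C_{A0} = (k₁/k₂)^[k₂/(k₂−k₁)].
= (0.0547/0.330)^(0.330/(0.330−0.0547)) = (0.1658)^(1.199) = 0.1160.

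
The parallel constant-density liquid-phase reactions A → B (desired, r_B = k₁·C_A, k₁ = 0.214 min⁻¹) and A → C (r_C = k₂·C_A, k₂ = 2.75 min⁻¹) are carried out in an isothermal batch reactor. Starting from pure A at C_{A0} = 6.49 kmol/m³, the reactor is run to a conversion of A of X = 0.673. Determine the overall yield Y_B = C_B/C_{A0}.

0.0486

C_A = C_{A0}(1−X) = 2.122 kmol/m³.
Both paths are first order in A, so the instantaneous fraction to B is constant: dC_B/d(−C_A) = k₁/(k₁+k₂) = 0.07220.
C_B = 0.07220·(C_{A0}−C_A) = 0.07220×4.368 = 0.315 kmol/m³.
Y_B = C_B/C_{A0} = 0.3154/6.49 = 0.0486.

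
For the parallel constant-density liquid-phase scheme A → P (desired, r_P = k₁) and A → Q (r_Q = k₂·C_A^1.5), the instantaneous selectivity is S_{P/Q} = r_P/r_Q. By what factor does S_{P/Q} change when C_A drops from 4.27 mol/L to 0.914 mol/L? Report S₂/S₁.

10.1

S_{P/Q} = (k₁/k₂)·C_A^-1.5, so S₂/S₁ = (C_{A,2}/C_{A,1})^-1.5.
= (0.914/4.27)^(-1.5) = (0.2141)^(-1.5) = 10.1.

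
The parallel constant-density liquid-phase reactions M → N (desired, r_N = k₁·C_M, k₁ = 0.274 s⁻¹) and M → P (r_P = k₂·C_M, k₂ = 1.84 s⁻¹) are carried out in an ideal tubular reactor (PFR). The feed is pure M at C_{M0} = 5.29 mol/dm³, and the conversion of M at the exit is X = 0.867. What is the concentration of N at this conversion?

0.594 mol/dm³

C_M = C_{M0}(1−X) = 0.7036 mol/dm³.
Both paths are first order in M, so the instantaneous fraction to N is constant: dC_N/d(−C_M) = k₁/(k₁+k₂) = 0.1296.
C_N = 0.1296·(C_{M0}−C_M) = 0.1296×4.586 = 0.594 mol/dm³.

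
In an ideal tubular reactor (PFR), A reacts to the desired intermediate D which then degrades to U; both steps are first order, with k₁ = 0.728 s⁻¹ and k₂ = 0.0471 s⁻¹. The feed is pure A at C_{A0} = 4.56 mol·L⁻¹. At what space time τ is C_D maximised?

The intermediate peaks when r₁ = r₂, i.e. k₁e^(−k₁τ) = k₂e^(−k₂τ), giving τ_opt = ln(k₂/k₁)/(k₂−k₁).
= ln(0.0471/0.728)/(0.0471−0.728) = ln(0.06470)/-0.6809 = -2.738/-0.6809 = 4.02 s.

4.02 s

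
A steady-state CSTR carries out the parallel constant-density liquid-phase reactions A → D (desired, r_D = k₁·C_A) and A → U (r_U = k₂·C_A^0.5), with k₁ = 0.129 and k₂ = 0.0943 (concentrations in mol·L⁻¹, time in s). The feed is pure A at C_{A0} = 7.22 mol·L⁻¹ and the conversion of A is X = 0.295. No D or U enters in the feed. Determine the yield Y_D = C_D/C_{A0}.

Exit C_A = C_{A0}(1−X) = 7.22×0.705 = 5.090 mol·L⁻¹.
Rates in a CSTR are evaluated at the outlet concentration: r_D = 0.129×5.090 = 0.6566, r_U = 0.0943×5.090^0.5 = 0.2128.
Fraction of consumed A going to D: r_D/(r_D+r_U) = 0.7553.
C_D = 0.7553·C_{A0}·X = 0.7553×7.22×0.295 = 1.61 mol·L⁻¹; Y_D = C_D/C_{A0} = 0.223.

0.223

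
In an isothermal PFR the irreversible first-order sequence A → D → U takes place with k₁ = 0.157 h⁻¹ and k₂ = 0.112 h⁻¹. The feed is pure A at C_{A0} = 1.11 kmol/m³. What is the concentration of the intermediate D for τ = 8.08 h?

The intermediate concentration in a first-order A→B→C sequence is C_D = k₁C_{A0}(e^(−k₁τ) − e^(−k₂τ))/(k₂−k₁).
e^(−k₁τ) = e^(−0.157×8.08) = e^(−1.269) = 0.2812; e^(−k₂τ) = e^(−0.9050) = 0.4046.
C_D = 0.157×1.11/(0.112−0.157) × (0.2812−0.4046) = (-3.873)×(-0.1233) = 0.4776 kmol/m³.

0.478 kmol/m³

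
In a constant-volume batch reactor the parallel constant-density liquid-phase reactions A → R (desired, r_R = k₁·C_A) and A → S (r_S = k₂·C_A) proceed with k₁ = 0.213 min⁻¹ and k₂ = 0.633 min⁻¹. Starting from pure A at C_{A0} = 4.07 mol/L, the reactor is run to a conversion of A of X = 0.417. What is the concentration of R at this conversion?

0.427 mol/L

C_A = C_{A0}(1−X) = 2.373 mol/L.
Both paths are first order in A, so the instantaneous fraction to R is constant: dC_R/d(−C_A) = k₁/(k₁+k₂) = 0.2518.
C_R = 0.2518·(C_{A0}−C_A) = 0.2518×1.697 = 0.427 mol/L.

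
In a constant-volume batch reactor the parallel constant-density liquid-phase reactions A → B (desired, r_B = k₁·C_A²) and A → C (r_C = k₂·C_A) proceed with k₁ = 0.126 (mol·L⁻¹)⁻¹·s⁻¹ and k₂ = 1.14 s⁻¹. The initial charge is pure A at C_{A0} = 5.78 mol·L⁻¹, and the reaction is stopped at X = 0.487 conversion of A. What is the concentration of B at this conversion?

C_A = C_{A0}(1−X) = 2.965 mol·L⁻¹.
Along a PFR/batch, dC_C/dC_A = −r_C/(r_B+r_C) = −k₂/(k₂+k₁·C_A).
Integrating from C_{A0} to C_A: C_C = (1.14/0.126)·ln[(1.14+0.126·5.78)/(1.14+0.126·2.97)] = 9.048·ln(1.868/1.514) = 1.905 mol·L⁻¹.
Then C_B = (C_{A0}−C_A) − C_C = 2.815 − 1.905 = 0.9101 mol·L⁻¹.

0.910 mol·L⁻¹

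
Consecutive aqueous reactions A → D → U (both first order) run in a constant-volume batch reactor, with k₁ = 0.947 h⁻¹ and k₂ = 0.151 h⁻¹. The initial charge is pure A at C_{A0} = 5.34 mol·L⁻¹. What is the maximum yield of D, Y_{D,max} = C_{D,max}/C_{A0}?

At the optimum, C_{D,max}/C_{A0} = (k₁/k₂)^[k₂/(k₂−k₁)].
= (0.947/0.151)^(0.151/(0.151−0.947)) = (6.272)^(-0.1897) = 0.7059.

0.706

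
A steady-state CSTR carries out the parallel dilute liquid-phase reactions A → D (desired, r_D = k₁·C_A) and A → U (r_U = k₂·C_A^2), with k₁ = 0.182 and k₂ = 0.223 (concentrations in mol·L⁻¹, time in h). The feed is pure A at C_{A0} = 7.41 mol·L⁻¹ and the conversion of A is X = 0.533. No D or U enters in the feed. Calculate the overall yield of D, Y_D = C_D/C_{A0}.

Exit C_A = C_{A0}(1−X) = 7.41×0.467 = 3.460 mol·L⁻¹.
A CSTR operates uniformly at the exit composition, giving r_D = 0.6298 and r_U = 2.670 (each k·C_A^n at C_A = 3.460).
Fraction of consumed A going to D: r_D/(r_D+r_U) = 0.1908.
C_D = 0.1908·C_{A0}·X = 0.1908×7.41×0.533 = 0.754 mol·L⁻¹; Y_D = C_D/C_{A0} = 0.102.

0.102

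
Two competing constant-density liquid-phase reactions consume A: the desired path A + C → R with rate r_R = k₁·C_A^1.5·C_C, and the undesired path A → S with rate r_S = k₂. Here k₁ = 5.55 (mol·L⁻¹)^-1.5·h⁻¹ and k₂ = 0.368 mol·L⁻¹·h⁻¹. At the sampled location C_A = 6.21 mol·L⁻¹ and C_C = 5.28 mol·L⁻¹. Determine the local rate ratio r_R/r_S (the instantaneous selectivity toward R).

1232

S_{R/S} = r_R/r_S = (k₁·C_A^1.5·C_C)/(k₂) = (k₁/k₂)·C_A^1.5·C_C.
= (5.55×6.210^1.5×5.280) / (0.368) = 453.5/0.3680 = 1232.
Since the desired path is higher order in A, keeping C_A high (PFR or concentrated feed) favours R.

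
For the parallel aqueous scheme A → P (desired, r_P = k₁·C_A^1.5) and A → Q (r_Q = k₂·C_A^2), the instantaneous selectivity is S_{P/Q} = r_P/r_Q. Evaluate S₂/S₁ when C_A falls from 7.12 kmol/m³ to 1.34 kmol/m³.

2.31

S_{P/Q} = (k₁/k₂)·C_A^-0.5, so S₂/S₁ = (C_{A,2}/C_{A,1})^-0.5.
= (1.34/7.12)^(-0.5) = (0.1882)^(-0.5) = 2.31.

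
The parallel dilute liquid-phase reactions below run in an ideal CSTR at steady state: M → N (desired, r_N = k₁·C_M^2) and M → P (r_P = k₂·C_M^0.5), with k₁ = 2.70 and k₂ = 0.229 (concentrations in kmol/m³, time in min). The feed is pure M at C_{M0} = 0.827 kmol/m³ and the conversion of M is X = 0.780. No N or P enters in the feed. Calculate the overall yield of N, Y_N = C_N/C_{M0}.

0.373

Exit C_M = C_{M0}(1−X) = 0.827×0.220 = 0.1819 kmol/m³.
In a CSTR the entire volume is at exit conditions, so r_N = 2.70×0.1819^2 = 0.08938 and r_P = 0.229×0.1819^0.5 = 0.09768.
Fraction of consumed M going to N: r_N/(r_N+r_P) = 0.4778.
C_N = 0.4778·C_{M0}·X = 0.4778×0.827×0.780 = 0.308 kmol/m³; Y_N = C_N/C_{M0} = 0.373.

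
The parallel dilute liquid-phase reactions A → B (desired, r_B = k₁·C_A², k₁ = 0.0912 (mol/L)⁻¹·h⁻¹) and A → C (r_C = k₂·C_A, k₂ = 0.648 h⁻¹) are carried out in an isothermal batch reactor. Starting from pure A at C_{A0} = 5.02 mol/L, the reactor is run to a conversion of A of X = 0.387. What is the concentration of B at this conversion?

0.702 mol/L

C_A = C_{A0}(1−X) = 3.077 mol/L.
Along a PFR/batch, dC_C/dC_A = −r_C/(r_B+r_C) = −k₂/(k₂+k₁·C_A).
Integrating from C_{A0} to C_A: C_C = (0.648/0.0912)·ln[(0.648+0.0912·5.02)/(0.648+0.0912·3.08)] = 7.105·ln(1.106/0.9286) = 1.241 mol/L.
Then C_B = (C_{A0}−C_A) − C_C = 1.943 − 1.241 = 0.7020 mol/L.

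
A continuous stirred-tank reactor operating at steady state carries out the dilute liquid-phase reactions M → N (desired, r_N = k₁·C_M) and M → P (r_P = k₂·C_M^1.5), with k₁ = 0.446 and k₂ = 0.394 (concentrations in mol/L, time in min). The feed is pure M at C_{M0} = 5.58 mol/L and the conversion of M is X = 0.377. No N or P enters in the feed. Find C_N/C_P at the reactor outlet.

Exit C_M = C_{M0}(1−X) = 5.58×0.623 = 3.476 mol/L.
Rates in a CSTR are evaluated at the outlet concentration: r_N = 0.446×3.476 = 1.550, r_P = 0.394×3.476^1.5 = 2.554.
Overall selectivity = C_N/C_P = r_Nτ/(r_Pτ) = r_N/r_P = 0.607.

0.607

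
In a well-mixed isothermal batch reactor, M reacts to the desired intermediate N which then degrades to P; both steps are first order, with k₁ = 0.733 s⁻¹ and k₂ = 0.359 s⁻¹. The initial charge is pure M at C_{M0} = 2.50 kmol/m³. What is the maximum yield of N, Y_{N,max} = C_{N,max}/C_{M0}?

0.504

For a first-order series the maximum intermediate yield is C_{N,max}/C_{M0} = (k₁/k₂)^[k₂/(k₂−k₁)].
= (0.733/0.359)^(0.359/(0.359−0.733)) = (2.042)^(-0.9599) = 0.5040.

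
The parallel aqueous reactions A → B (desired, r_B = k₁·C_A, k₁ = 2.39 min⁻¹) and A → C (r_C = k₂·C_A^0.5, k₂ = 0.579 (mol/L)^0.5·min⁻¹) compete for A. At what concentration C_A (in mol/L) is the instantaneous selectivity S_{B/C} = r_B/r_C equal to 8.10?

S_{B/C} = (k₁/k₂)·C_A^0.5 ⇒ C_A = (S·k₂/k₁)^(2).
= (8.10×0.579/2.39)^(2) = (1.962)^(2) = 3.85 mol/L.

3.85 mol/L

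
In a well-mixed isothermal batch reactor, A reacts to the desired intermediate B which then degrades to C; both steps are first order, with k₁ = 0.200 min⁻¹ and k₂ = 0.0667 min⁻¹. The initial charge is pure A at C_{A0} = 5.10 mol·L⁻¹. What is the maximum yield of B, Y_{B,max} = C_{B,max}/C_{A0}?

0.577

At the optimum, C_{B,max}/C_{A0} = (k₁/k₂)^[k₂/(k₂−k₁)].
= (0.200/0.0667)^(0.0667/(0.0667−0.200)) = (2.999)^(-0.5004) = 0.5773.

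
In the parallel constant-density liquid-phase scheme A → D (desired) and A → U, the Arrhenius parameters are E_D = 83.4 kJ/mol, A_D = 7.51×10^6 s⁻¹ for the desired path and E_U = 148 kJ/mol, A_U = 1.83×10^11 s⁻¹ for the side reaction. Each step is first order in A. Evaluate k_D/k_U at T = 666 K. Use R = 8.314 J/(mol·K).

4.79

k_D/k_U = (A_D/A_U)·exp[−(E_D−E_U)/(RT)] = (A_D/A_U)·exp[(E_U−E_D)/(RT)].
(E_U−E_D)/(RT) = (148−83.4)×10³/(8.314×666) = 64600/5537 = 11.67.
k_D/k_U = (7.51×10^6/1.83×10^11)·exp(11.67) = 4.104×10^-5 × 1.166×10^5 = 4.79.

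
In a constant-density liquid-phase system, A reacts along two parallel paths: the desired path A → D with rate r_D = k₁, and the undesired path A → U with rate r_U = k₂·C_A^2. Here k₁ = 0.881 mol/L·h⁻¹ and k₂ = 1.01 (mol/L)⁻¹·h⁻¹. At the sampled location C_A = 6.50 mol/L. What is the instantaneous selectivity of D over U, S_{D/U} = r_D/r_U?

S_{D/U} = r_D/r_U = (k₁)/(k₂·C_A^2) = (k₁/k₂)·C_A^-2.
= (0.881) / (1.01×6.500^2) = 0.8810/42.67 = 0.0206.
The undesired path is higher order in A, so low C_A (CSTR or dilute feed) favours D.

0.0206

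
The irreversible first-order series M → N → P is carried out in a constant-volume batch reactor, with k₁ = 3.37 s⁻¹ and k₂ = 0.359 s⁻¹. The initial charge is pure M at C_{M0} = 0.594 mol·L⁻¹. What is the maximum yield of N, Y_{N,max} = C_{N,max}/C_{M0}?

For a first-order series the maximum intermediate yield is C_{N,max}/C_{M0} = (k₁/k₂)^[k₂/(k₂−k₁)].
= (3.37/0.359)^(0.359/(0.359−3.37)) = (9.387)^(-0.1192) = 0.7657.

0.766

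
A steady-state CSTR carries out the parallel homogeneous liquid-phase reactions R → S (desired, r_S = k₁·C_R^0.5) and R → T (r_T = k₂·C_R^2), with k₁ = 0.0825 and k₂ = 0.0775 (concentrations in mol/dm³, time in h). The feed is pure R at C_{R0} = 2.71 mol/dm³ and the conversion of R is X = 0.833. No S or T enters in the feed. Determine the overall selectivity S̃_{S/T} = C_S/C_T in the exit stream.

3.50

Exit C_R = C_{R0}(1−X) = 2.71×0.167 = 0.4526 mol/dm³.
In a CSTR the entire volume is at exit conditions, so r_S = 0.0825×0.4526^0.5 = 0.05550 and r_T = 0.0775×0.4526^2 = 0.01587.
Overall selectivity = C_S/C_T = r_Sτ/(r_Tτ) = r_S/r_T = 3.50.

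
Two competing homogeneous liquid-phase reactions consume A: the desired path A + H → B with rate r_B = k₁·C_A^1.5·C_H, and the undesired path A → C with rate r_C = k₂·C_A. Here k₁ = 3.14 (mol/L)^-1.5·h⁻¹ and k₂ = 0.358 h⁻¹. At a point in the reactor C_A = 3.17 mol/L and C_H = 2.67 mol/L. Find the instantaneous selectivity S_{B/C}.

41.7

S_{B/C} = r_B/r_C = (k₁·C_A^1.5·C_H)/(k₂·C_A) = (k₁/k₂)·C_A^0.5·C_H.
= (3.14×3.170^1.5×2.670) / (0.358×3.170) = 47.32/1.135 = 41.7.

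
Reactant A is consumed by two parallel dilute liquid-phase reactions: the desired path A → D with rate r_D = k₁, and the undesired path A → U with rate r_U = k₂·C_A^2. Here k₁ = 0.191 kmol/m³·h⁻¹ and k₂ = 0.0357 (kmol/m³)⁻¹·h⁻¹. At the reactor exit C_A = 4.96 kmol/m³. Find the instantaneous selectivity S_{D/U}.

S_{D/U} = r_D/r_U = (k₁)/(k₂·C_A^2) = (k₁/k₂)·C_A^-2.
= (0.191) / (0.0357×4.960^2) = 0.1910/0.8783 = 0.217.
The undesired path is higher order in A, so low C_A (CSTR or dilute feed) favours D.

0.217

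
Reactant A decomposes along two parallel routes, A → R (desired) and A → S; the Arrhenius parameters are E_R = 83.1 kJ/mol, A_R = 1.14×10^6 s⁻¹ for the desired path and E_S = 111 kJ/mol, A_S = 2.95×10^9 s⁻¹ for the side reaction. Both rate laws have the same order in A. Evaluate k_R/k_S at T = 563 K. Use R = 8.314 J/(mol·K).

Since both paths have the same order in A, the concentration cancels and S_{R/S} = k_R/k_S = (A_R/A_S)·exp[(E_S−E_R)/(RT)].
(E_S−E_R)/(RT) = (111−83.1)×10³/(8.314×563) = 27900/4681 = 5.961.
k_R/k_S = (1.14×10^6/2.95×10^9)·exp(5.961) = 3.864×10^-4 × 387.8 = 0.150.
Since E_R < E_S, lowering the temperature improves selectivity toward R.

0.150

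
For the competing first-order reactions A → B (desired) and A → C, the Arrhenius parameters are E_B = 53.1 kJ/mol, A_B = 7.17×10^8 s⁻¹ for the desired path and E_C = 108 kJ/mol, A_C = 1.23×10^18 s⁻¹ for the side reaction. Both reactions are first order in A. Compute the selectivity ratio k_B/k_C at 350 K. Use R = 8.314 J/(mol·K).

With equal orders, S_{B/C} = k_B/k_C = (A_B/A_C)·exp[(E_C−E_B)/(RT)].
(E_C−E_B)/(RT) = (108−53.1)×10³/(8.314×350) = 54900/2910 = 18.87.
k_B/k_C = (7.17×10^8/1.23×10^18)·exp(18.87) = 5.829×10^-10 × 1.562×10^8 = 0.0911.

0.0911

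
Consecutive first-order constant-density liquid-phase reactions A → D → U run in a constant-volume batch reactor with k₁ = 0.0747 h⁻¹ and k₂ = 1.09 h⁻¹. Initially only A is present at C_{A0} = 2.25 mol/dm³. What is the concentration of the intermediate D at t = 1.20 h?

0.107 mol/dm³

For first-order series with pure A initially, C_D(t) = k₁C_{A0}/(k₂−k₁)·(e^(−k₁t) − e^(−k₂t)).
e^(−k₁t) = e^(−0.0747×1.20) = e^(−0.08964) = 0.9143; e^(−k₂t) = e^(−1.308) = 0.2704.
C_D = 0.0747×2.25/(1.09−0.0747) × (0.9143−0.2704) = 0.1655×0.6439 = 0.1066 mol/dm³.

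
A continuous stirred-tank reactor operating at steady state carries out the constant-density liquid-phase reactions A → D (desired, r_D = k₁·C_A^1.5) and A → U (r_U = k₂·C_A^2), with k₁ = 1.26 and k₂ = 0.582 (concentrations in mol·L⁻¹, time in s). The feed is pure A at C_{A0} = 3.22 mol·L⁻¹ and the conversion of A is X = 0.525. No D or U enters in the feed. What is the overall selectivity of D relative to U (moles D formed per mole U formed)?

1.75

Exit C_A = C_{A0}(1−X) = 3.22×0.475 = 1.530 mol·L⁻¹.
Rates in a CSTR are evaluated at the outlet concentration: r_D = 1.26×1.530^1.5 = 2.383, r_U = 0.582×1.530^2 = 1.362.
Overall selectivity = C_D/C_U = r_Dτ/(r_Uτ) = r_D/r_U = 1.75.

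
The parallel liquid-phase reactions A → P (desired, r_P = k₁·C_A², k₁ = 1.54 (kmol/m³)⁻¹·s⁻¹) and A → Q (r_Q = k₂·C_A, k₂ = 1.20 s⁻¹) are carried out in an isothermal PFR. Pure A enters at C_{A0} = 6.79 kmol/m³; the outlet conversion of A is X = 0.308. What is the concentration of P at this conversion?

C_A = C_{A0}(1−X) = 4.699 kmol/m³.
Along a PFR/batch, dC_Q/dC_A = −r_Q/(r_P+r_Q) = −k₂/(k₂+k₁·C_A).
Integrating from C_{A0} to C_A: C_Q = (1.20/1.54)·ln[(1.20+1.54·6.79)/(1.20+1.54·4.70)] = 0.7792·ln(11.66/8.436) = 0.2520 kmol/m³.
Then C_P = (C_{A0}−C_A) − C_Q = 2.091 − 0.2520 = 1.839 kmol/m³.

1.84 kmol/m³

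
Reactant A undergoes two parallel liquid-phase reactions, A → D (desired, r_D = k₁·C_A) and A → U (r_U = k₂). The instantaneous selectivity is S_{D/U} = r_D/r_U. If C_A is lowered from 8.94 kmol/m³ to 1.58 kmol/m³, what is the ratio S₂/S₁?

S_{D/U} = (k₁/k₂)·C_A, so S₂/S₁ = (C_{A,2}/C_{A,1}).
= 1.58/8.94 = 0.177.

0.177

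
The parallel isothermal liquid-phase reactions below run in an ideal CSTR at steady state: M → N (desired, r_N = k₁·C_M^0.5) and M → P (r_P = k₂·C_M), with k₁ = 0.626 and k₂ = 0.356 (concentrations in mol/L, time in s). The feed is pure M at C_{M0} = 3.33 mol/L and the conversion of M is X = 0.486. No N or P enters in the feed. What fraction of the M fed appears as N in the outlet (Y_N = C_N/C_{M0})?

Exit C_M = C_{M0}(1−X) = 3.33×0.514 = 1.712 mol/L.
Rates in a CSTR are evaluated at the outlet concentration: r_N = 0.626×1.712^0.5 = 0.8190, r_P = 0.356×1.712 = 0.6093.
Fraction of consumed M going to N: r_N/(r_N+r_P) = 0.5734.
C_N = 0.5734·C_{M0}·X = 0.5734×3.33×0.486 = 0.928 mol/L; Y_N = C_N/C_{M0} = 0.279.

0.279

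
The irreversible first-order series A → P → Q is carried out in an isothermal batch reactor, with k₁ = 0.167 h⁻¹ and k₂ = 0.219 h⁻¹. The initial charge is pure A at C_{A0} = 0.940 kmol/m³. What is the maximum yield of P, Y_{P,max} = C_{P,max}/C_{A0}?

0.319

At the optimum, C_{P,max}/C_{A0} = (k₁/k₂)^[k₂/(k₂−k₁)].
= (0.167/0.219)^(0.219/(0.219−0.167)) = (0.7626)^(4.212) = 0.3193.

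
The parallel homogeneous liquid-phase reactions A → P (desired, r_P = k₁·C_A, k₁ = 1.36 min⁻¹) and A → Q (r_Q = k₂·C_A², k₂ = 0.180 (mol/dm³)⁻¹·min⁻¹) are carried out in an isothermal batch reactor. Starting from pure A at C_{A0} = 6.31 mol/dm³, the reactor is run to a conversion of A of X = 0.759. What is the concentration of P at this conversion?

3.20 mol/dm³

C_A = C_{A0}(1−X) = 1.521 mol/dm³.
Along a PFR/batch, dC_P/dC_A = −r_P/(r_P+r_Q) = −k₁/(k₁+k₂·C_A).
Integrating from C_{A0} to C_A: C_P = (1.36/0.180)·ln[(1.36+0.180·6.31)/(1.36+0.180·1.52)] = 7.556·ln(2.496/1.634) = 3.202 mol/dm³.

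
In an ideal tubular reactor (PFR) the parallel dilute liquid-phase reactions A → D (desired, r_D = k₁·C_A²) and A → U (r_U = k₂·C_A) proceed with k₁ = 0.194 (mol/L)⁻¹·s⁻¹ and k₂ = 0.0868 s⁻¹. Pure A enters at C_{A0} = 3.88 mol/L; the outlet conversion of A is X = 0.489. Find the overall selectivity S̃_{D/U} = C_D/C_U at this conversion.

C_A = C_{A0}(1−X) = 1.983 mol/L.
Along a PFR/batch, dC_U/dC_A = −r_U/(r_D+r_U) = −k₂/(k₂+k₁·C_A).
Integrating from C_{A0} to C_A: C_U = (0.0868/0.194)·ln[(0.0868+0.194·3.88)/(0.0868+0.194·1.98)] = 0.4474·ln(0.8395/0.4714) = 0.2582 mol/L.
Then C_D = (C_{A0}−C_A) − C_U = 1.897 − 0.2582 = 1.639 mol/L.
S̃_{D/U} = C_D/C_U = 1.639/0.2582 = 6.35.

6.35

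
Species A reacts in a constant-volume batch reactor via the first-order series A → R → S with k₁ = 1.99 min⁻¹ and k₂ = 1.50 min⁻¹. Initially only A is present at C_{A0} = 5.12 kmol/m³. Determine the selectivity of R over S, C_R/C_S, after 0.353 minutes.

Solving the coupled first-order balances gives C_R(t) = [k₁/(k₂−k₁)]·C_{A0}·(e^(−k₁t) − e^(−k₂t)).
e^(−k₁t) = e^(−1.99×0.353) = e^(−0.7025) = 0.4954; e^(−k₂t) = e^(−0.5295) = 0.5889.
C_R = 1.99×5.12/(1.50−1.99) × (0.4954−0.5889) = (-20.79)×(-0.09354) = 1.945 kmol/m³.
C_A = C_{A0}e^(−k₁t) = 2.536 kmol/m³, so C_S = C_{A0}−C_A−C_R = 0.6388 kmol/m³; C_R/C_S = 3.04.

3.04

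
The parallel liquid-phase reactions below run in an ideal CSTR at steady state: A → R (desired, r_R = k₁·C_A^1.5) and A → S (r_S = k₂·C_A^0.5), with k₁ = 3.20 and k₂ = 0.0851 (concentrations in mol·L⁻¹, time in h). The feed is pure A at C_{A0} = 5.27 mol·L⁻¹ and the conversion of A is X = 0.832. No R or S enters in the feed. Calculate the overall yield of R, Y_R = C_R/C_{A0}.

Exit C_A = C_{A0}(1−X) = 5.27×0.168 = 0.8854 mol·L⁻¹.
A CSTR operates uniformly at the exit composition, giving r_R = 2.666 and r_S = 0.08007 (each k·C_A^n at C_A = 0.8854).
Fraction of consumed A going to R: r_R/(r_R+r_S) = 0.9708.
C_R = 0.9708·C_{A0}·X = 0.9708×5.27×0.832 = 4.26 mol·L⁻¹; Y_R = C_R/C_{A0} = 0.808.

0.808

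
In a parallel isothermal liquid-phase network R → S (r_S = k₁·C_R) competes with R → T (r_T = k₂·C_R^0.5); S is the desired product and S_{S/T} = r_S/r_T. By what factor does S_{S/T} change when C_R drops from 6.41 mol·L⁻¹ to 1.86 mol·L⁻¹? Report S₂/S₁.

S_{S/T} = (k₁/k₂)·C_R^0.5, so S₂/S₁ = (C_{R,2}/C_{R,1})^0.5.
= (1.86/6.41)^0.5 = (0.2902)^0.5 = 0.539.

0.539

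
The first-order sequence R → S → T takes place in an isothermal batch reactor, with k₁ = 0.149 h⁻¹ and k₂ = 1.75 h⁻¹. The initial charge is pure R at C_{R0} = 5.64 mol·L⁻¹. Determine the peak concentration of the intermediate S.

Evaluating C_S at t_opt = ln(k₂/k₁)/(k₂−k₁) gives C_{S,max}/C_{R0} = (k₁/k₂)^[k₂/(k₂−k₁)].
= (0.149/1.75)^(1.75/(1.75−0.149)) = (0.08514)^(1.093) = 0.06770.
C_{S,max} = 0.06770×5.64 = 0.382 mol·L⁻¹.

0.382 mol·L⁻¹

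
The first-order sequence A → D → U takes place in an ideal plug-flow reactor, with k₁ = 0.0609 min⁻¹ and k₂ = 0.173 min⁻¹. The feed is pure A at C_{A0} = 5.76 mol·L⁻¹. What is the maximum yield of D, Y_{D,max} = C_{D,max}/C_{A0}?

0.200

Evaluating C_D at τ_opt = ln(k₂/k₁)/(k₂−k₁) gives C_{D,max}/C_{A0} = (k₁/k₂)^[k₂/(k₂−k₁)].
= (0.0609/0.173)^(0.173/(0.173−0.0609)) = (0.3520)^(1.543) = 0.1996.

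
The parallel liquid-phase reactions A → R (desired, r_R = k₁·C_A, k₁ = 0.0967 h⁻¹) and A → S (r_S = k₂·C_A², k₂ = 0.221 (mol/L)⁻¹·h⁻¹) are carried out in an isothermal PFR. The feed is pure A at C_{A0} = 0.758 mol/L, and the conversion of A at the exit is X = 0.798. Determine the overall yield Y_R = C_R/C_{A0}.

0.407

C_A = C_{A0}(1−X) = 0.1531 mol/L.
Along a PFR/batch, dC_R/dC_A = −r_R/(r_R+r_S) = −k₁/(k₁+k₂·C_A).
Integrating from C_{A0} to C_A: C_R = (0.0967/0.221)·ln[(0.0967+0.221·0.758)/(0.0967+0.221·0.153)] = 0.4376·ln(0.2642/0.1305) = 0.3085 mol/L.
Y_R = C_R/C_{A0} = 0.3085/0.758 = 0.407.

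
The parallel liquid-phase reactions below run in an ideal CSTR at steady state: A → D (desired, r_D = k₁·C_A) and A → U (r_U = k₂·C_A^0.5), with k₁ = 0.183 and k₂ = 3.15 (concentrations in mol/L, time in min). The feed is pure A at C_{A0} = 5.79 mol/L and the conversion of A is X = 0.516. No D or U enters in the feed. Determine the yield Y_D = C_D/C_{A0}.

Exit C_A = C_{A0}(1−X) = 5.79×0.484 = 2.802 mol/L.
A CSTR operates uniformly at the exit composition, giving r_D = 0.5128 and r_U = 5.273 (each k·C_A^n at C_A = 2.802).
Fraction of consumed A going to D: r_D/(r_D+r_U) = 0.08863.
C_D = 0.08863·C_{A0}·X = 0.08863×5.79×0.516 = 0.265 mol/L; Y_D = C_D/C_{A0} = 0.0457.

0.0457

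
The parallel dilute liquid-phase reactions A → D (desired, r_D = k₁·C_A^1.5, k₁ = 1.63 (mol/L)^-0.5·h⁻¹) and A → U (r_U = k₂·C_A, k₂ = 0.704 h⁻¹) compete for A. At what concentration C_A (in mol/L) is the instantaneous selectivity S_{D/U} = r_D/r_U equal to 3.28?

S_{D/U} = (k₁/k₂)·C_A^0.5 ⇒ C_A = (S·k₂/k₁)^(2).
= (3.28×0.704/1.63)^(2) = (1.417)^(2) = 2.01 mol/L.

2.01 mol/L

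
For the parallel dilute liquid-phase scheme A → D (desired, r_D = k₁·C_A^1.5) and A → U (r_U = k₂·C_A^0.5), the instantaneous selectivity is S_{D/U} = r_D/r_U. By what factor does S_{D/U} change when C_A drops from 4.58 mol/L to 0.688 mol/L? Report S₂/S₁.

0.150

S_{D/U} = (k₁/k₂)·C_A, so S₂/S₁ = (C_{A,2}/C_{A,1}).
= 0.688/4.58 = 0.150.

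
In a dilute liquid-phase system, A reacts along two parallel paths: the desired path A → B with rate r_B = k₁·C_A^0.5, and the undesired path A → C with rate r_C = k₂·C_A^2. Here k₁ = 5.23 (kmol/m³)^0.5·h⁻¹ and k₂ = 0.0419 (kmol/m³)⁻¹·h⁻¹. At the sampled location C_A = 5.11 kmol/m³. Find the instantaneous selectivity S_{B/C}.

10.8

S_{B/C} = r_B/r_C = (k₁·C_A^0.5)/(k₂·C_A^2) = (k₁/k₂)·C_A^-1.5.
= (5.23×5.110^0.5) / (0.0419×5.110^2) = 11.82/1.094 = 10.8.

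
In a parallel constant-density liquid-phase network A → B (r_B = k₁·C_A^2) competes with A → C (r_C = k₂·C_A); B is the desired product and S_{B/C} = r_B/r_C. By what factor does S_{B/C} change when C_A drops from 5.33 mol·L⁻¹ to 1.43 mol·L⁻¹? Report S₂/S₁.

0.268

S_{B/C} = (k₁/k₂)·C_A, so S₂/S₁ = (C_{A,2}/C_{A,1}).
= 1.43/5.33 = 0.268.
Selectivity toward B falls as C_A falls — high-concentration operation is favoured.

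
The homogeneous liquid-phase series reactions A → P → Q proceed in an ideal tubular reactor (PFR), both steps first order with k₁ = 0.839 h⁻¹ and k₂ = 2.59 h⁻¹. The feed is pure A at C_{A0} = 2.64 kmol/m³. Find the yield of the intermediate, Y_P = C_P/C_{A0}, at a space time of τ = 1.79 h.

The intermediate concentration in a first-order A→B→C sequence is C_P = k₁C_{A0}(e^(−k₁τ) − e^(−k₂τ))/(k₂−k₁).
e^(−k₁τ) = e^(−0.839×1.79) = e^(−1.502) = 0.2227; e^(−k₂τ) = e^(−4.636) = 0.009695.
C_P = 0.839×2.64/(2.59−0.839) × (0.2227−0.009695) = 1.265×0.2130 = 0.2695 kmol/m³.
Y_P = C_P/C_{A0} = 0.2695/2.64 = 0.102.

0.102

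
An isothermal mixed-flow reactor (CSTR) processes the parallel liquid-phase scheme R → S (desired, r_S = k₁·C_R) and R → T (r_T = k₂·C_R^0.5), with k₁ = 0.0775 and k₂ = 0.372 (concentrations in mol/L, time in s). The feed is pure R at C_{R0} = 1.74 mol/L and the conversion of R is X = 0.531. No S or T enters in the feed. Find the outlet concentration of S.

Exit C_R = C_{R0}(1−X) = 1.74×0.469 = 0.8161 mol/L.
Rates in a CSTR are evaluated at the outlet concentration: r_S = 0.0775×0.8161 = 0.06324, r_T = 0.372×0.8161^0.5 = 0.3361.
Fraction of consumed R going to S: r_S/(r_S+r_T) = 0.1584.
C_S = 0.1584·C_{R0}·X = 0.1584×1.74×0.531 = 0.146 mol/L.

0.146 mol/L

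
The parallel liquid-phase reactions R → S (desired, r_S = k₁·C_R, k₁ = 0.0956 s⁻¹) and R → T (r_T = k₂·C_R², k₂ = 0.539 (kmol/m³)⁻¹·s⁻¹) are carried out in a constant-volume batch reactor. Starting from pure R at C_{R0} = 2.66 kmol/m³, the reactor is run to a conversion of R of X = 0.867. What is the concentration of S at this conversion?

0.297 kmol/m³

C_R = C_{R0}(1−X) = 0.3538 kmol/m³.
Along a PFR/batch, dC_S/dC_R = −r_S/(r_S+r_T) = −k₁/(k₁+k₂·C_R).
Integrating from C_{R0} to C_R: C_S = (0.0956/0.539)·ln[(0.0956+0.539·2.66)/(0.0956+0.539·0.354)] = 0.1774·ln(1.529/0.2863) = 0.2972 kmol/m³.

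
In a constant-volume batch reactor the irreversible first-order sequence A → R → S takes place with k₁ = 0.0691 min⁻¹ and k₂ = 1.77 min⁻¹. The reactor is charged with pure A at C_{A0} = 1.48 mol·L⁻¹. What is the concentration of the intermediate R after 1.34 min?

The intermediate concentration in a first-order A→B→C sequence is C_R = k₁C_{A0}(e^(−k₁t) − e^(−k₂t))/(k₂−k₁).
e^(−k₁t) = e^(−0.0691×1.34) = e^(−0.09259) = 0.9116; e^(−k₂t) = e^(−2.372) = 0.09331.
C_R = 0.0691×1.48/(1.77−0.0691) × (0.9116−0.09331) = 0.06013×0.8183 = 0.04920 mol·L⁻¹.

0.0492 mol·L⁻¹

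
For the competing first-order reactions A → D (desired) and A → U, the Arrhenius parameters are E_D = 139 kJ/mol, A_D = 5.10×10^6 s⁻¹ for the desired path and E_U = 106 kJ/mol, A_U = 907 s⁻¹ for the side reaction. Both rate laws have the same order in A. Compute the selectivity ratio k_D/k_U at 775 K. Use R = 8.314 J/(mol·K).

k_D/k_U = (A_D/A_U)·exp[−(E_D−E_U)/(RT)] = (A_D/A_U)·exp[(E_U−E_D)/(RT)].
(E_U−E_D)/(RT) = (106−139)×10³/(8.314×775) = -33000/6443 = -5.122.
k_D/k_U = (5.10×10^6/907)·exp(-5.122) = 5623 × 0.005967 = 33.6.
Since E_D > E_U, raising the temperature improves selectivity toward D.

33.6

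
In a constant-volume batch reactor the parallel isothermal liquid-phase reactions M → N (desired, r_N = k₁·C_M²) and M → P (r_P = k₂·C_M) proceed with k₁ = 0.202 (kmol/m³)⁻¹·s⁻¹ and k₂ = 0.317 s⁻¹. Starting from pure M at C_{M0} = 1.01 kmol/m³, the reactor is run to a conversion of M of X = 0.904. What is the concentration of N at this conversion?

C_M = C_{M0}(1−X) = 0.09696 kmol/m³.
Along a PFR/batch, dC_P/dC_M = −r_P/(r_N+r_P) = −k₂/(k₂+k₁·C_M).
Integrating from C_{M0} to C_M: C_P = (0.317/0.202)·ln[(0.317+0.202·1.01)/(0.317+0.202·0.0970)] = 1.569·ln(0.5210/0.3366) = 0.6857 kmol/m³.
Then C_N = (C_{M0}−C_M) − C_P = 0.9130 − 0.6857 = 0.2274 kmol/m³.

0.227 kmol/m³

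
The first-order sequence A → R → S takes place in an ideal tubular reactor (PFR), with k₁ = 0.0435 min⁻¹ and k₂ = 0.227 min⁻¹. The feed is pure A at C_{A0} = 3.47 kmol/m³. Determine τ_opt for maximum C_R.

9.00 min

For first-order series the maximum of C_R occurs at τ_opt = ln(k₂/k₁)/(k₂−k₁).
= ln(0.227/0.0435)/(0.227−0.0435) = ln(5.218)/0.1835 = 1.652/0.1835 = 9.00 min.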